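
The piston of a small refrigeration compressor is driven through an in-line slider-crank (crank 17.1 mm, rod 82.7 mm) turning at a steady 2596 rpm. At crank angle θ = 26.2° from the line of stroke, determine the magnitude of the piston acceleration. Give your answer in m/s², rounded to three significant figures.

ω = 2π·2596/60 = 271.9 rad/s
x(θ) = r cosθ + √(L² − r² sin²θ); with ω constant, a = ω²·d²x/dθ².
d²x/dθ² = −r cosθ − r²(cos2θ)/√u − r⁴ sin²2θ/(4u^{3/2}),  u = L² − r² sin²θ = 0.00678229 m².
Substituting r = 0.0171 m, L = 0.0827 m, θ = 26.2°: d²x/dθ² = -0.017534 m.
a = ω²·d²x/dθ² = (271.9)²·(-0.017534) = -1295.8 m/s²;  |a| = 1295.8 m/s².

1300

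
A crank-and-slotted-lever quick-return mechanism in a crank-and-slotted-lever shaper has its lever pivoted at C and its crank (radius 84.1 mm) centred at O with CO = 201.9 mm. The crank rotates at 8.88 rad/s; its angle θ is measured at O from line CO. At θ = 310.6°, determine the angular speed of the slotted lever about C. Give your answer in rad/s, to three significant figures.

ω = 8.88 rad/s
Crank pin A relative to C: A = (d + r cosθ, r sinθ); lever angle φ = atan2(r sinθ, d + r cosθ).
Differentiating tanφ: φ̇ = rω(d cosθ + r)/(d² + r² + 2dr cosθ).
d² + r² + 2dr cosθ = |CA|² = 0.0699364 m²;  d cosθ + r = +0.21549 m.
|ω_lever| = |0.0841·8.88·+0.21549| / 0.0699364 = 2.3011 rad/s.

2.30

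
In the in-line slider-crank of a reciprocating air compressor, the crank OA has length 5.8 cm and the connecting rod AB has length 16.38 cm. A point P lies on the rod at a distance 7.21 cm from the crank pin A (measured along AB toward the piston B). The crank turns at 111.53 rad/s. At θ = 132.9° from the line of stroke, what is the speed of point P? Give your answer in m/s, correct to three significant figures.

4.89

ω = 111.5 rad/s.  Crank-pin speed |V_A| = rω = 6.4687 m/s, perpendicular to OA.
Rod angle: sinφ = −(r/L) sinθ ⇒ φ = -15.034°; ω_rod = −rω cosθ/√(L²−r²sin²θ) = +27.836 rad/s.
V_P = V_A + ω_rod × AP, with AP = 0.0721 m along the rod.
Components: V_Px = −rω sinθ − a·ω_rod·sinφ = -4.2181 m/s;  V_Py = rω cosθ + a·ω_rod·cosφ = -2.4652 m/s.
|V_P| = √(V_Px² + V_Py²) = 4.8856 m/s.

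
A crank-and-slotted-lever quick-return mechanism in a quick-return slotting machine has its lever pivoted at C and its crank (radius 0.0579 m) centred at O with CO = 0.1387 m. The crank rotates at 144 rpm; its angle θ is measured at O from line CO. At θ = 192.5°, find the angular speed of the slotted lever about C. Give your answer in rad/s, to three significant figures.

9.79

ω = 15.08 rad/s (from 144 rpm).
Crank pin A relative to C: A = (d + r cosθ, r sinθ); lever angle φ = atan2(r sinθ, d + r cosθ).
Differentiating tanφ: φ̇ = rω(d cosθ + r)/(d² + r² + 2dr cosθ).
d² + r² + 2dr cosθ = |CA|² = 0.00690936 m²;  d cosθ + r = -0.077512 m.
|ω_lever| = |0.0579·15.08·-0.077512| / 0.00690936 = 9.7949 rad/s.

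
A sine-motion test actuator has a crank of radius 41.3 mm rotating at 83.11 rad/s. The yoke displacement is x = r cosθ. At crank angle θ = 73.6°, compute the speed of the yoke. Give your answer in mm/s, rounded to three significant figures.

3290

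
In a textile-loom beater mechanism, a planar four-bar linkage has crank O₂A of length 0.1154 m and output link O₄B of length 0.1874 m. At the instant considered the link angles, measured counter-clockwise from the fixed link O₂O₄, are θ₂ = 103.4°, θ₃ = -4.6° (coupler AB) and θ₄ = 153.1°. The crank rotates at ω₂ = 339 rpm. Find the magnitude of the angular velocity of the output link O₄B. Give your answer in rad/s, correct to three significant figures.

ω₂ = 35.5 rad/s (from 339 rpm).
Differentiating the loop-closure r₂e^{iθ₂}+r₃e^{iθ₃}=r₁+r₄e^{iθ₄} gives r₂ω₂e^{iθ₂}+r₃ω₃e^{iθ₃}=r₄ω₄e^{iθ₄}.
Eliminating the other unknown: ω₄ = r₂ω₂ sin(θ₂−θ₃) / [r₄ sin(θ₄−θ₃)].
Numerator sine = +0.95106; denominator sine = +0.37946.
Result = 0.1154·35.5·(+0.95106) / (0.1874·(+0.37946)) = +54.791 rad/s; magnitude 54.791 rad/s.

54.8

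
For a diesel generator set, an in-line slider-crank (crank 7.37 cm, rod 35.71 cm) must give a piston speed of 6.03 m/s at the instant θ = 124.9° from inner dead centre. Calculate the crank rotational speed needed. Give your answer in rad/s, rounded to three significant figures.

113

For an in-line slider-crank, |v_piston| = rω|sinθ|·[1 + r cosθ/√(L² − r² sin²θ)].
With r = 0.0737 m, L = 0.3571 m, θ = 124.9°: the bracketed kinematic factor |dx/dθ| = 0.053203 m.
ω = v/|dx/dθ| = 6.03/0.053203 = 113.34 rad/s.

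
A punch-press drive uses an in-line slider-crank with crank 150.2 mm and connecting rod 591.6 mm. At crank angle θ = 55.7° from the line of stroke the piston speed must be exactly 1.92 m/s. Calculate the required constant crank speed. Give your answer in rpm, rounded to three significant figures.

For an in-line slider-crank, |v_piston| = rω|sinθ|·[1 + r cosθ/√(L² − r² sin²θ)].
With r = 0.1502 m, L = 0.5916 m, θ = 55.7°: the bracketed kinematic factor |dx/dθ| = 0.14224 m.
ω = v/|dx/dθ| = 1.92/0.14224 = 13.499 rad/s.
N = 60ω/(2π) = 128.9 rpm.

129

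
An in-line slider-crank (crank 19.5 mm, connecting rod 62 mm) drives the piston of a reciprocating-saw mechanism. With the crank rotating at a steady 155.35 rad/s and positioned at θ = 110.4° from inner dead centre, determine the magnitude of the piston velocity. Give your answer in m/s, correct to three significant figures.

ω = 155.3 rad/s
For an in-line slider-crank, x = r cosθ + √(L² − r² sin²θ), so v = −rω sinθ·[1 + r cosθ/√(L² − r² sin²θ)].
With r = 0.0195 m, L = 0.062 m, θ = 110.4°: √(L² − r² sin²θ) = 0.059245 m.
v = −0.0195·155.3·0.93728·[1 + 0.0195·-0.34857/0.059245] = -2.5136 m/s.
|v| = 2.5136 m/s.

2.51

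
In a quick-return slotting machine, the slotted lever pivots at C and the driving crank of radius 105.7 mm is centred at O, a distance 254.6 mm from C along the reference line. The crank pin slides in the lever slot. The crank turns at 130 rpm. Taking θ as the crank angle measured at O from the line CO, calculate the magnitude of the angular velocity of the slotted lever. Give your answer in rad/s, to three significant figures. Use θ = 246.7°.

ω = 13.61 rad/s (from 130 rpm).
Crank pin A relative to C: A = (d + r cosθ, r sinθ); lever angle φ = atan2(r sinθ, d + r cosθ).
Differentiating tanφ: φ̇ = rω(d cosθ + r)/(d² + r² + 2dr cosθ).
d² + r² + 2dr cosθ = |CA|² = 0.0547044 m²;  d cosθ + r = +0.0049941 m.
|ω_lever| = |0.1057·13.61·+0.0049941| / 0.0547044 = 0.13137 rad/s.

0.131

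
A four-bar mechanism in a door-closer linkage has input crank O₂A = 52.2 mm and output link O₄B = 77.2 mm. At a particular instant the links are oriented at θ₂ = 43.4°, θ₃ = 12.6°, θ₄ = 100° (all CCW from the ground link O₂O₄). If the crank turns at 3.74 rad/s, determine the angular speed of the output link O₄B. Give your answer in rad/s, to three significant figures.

1.30

ω₂ = 3.74 rad/s
Differentiating the loop-closure r₂e^{iθ₂}+r₃e^{iθ₃}=r₁+r₄e^{iθ₄} gives r₂ω₂e^{iθ₂}+r₃ω₃e^{iθ₃}=r₄ω₄e^{iθ₄}.
Eliminating the other unknown: ω₄ = r₂ω₂ sin(θ₂−θ₃) / [r₄ sin(θ₄−θ₃)].
Numerator sine = +0.51204; denominator sine = +0.99897.
Result = 0.0522·3.74·(+0.51204) / (0.0772·(+0.99897)) = +1.2962 rad/s; magnitude 1.2962 rad/s.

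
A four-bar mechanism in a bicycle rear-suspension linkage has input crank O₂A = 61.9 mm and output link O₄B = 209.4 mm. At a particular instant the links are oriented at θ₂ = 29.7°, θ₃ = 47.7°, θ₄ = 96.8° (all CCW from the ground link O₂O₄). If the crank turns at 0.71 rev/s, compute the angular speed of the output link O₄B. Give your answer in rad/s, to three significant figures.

0.539

ω₂ = 4.461 rad/s (from 0.71 rev/s).
Differentiating the loop-closure r₂e^{iθ₂}+r₃e^{iθ₃}=r₁+r₄e^{iθ₄} gives r₂ω₂e^{iθ₂}+r₃ω₃e^{iθ₃}=r₄ω₄e^{iθ₄}.
Eliminating the other unknown: ω₄ = r₂ω₂ sin(θ₂−θ₃) / [r₄ sin(θ₄−θ₃)].
Numerator sine = -0.30902; denominator sine = +0.75585.
Result = 0.0619·4.461·(-0.30902) / (0.2094·(+0.75585)) = -0.53913 rad/s; magnitude 0.53913 rad/s.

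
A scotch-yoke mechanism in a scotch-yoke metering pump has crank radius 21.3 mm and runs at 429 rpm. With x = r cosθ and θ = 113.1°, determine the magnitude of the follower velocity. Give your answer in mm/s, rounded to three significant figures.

880

ω = 44.92 rad/s (from 429 rpm).
x = r cosθ ⇒ ẋ = −rω sinθ.
|v| = rω|sinθ| = 0.0213·44.92·|sin 113.1°| = 0.88018 m/s = 880.18 mm/s.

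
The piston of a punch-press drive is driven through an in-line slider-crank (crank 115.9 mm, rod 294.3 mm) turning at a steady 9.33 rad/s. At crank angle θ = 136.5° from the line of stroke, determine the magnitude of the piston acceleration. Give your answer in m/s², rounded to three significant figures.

ω = 9.33 rad/s
x(θ) = r cosθ + √(L² − r² sin²θ); with ω constant, a = ω²·d²x/dθ².
d²x/dθ² = −r cosθ − r²(cos2θ)/√u − r⁴ sin²2θ/(4u^{3/2}),  u = L² − r² sin²θ = 0.0802476 m².
Substituting r = 0.1159 m, L = 0.2943 m, θ = 136.5°: d²x/dθ² = +0.07961 m.
a = ω²·d²x/dθ² = (9.33)²·(+0.07961) = +6.93 m/s²;  |a| = 6.93 m/s².

6.93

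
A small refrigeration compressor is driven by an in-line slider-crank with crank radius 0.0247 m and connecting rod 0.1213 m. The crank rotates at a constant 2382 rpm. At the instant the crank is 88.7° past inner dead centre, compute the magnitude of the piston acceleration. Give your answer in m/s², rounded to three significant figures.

284

ω = 2π·2382/60 = 249.4 rad/s
x(θ) = r cosθ + √(L² − r² sin²θ); with ω constant, a = ω²·d²x/dθ².
d²x/dθ² = −r cosθ − r²(cos2θ)/√u − r⁴ sin²2θ/(4u^{3/2}),  u = L² − r² sin²θ = 0.0141039 m².
Substituting r = 0.0247 m, L = 0.1213 m, θ = 88.7°: d²x/dθ² = +0.0045714 m.
a = ω²·d²x/dθ² = (249.4)²·(+0.0045714) = +284.44 m/s²;  |a| = 284.44 m/s².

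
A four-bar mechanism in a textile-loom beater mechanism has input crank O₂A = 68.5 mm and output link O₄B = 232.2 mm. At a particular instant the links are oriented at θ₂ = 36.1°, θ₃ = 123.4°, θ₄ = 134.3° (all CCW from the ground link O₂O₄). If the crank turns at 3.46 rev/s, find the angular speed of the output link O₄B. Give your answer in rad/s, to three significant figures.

ω₂ = 21.74 rad/s (from 3.46 rev/s).
Differentiating the loop-closure r₂e^{iθ₂}+r₃e^{iθ₃}=r₁+r₄e^{iθ₄} gives r₂ω₂e^{iθ₂}+r₃ω₃e^{iθ₃}=r₄ω₄e^{iθ₄}.
Eliminating the other unknown: ω₄ = r₂ω₂ sin(θ₂−θ₃) / [r₄ sin(θ₄−θ₃)].
Numerator sine = -0.99889; denominator sine = +0.18910.
Result = 0.0685·21.74·(-0.99889) / (0.2322·(+0.18910)) = -33.878 rad/s; magnitude 33.878 rad/s.

33.9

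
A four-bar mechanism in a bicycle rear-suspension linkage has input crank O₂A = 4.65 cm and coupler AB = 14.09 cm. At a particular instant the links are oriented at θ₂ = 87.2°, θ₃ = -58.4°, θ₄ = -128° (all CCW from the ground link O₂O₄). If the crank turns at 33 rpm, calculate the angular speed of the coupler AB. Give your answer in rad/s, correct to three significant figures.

ω₂ = 3.456 rad/s (from 33 rpm).
Differentiating the loop-closure r₂e^{iθ₂}+r₃e^{iθ₃}=r₁+r₄e^{iθ₄} gives r₂ω₂e^{iθ₂}+r₃ω₃e^{iθ₃}=r₄ω₄e^{iθ₄}.
Eliminating the other unknown: ω₃ = r₂ω₂ sin(θ₄−θ₂) / [r₃ sin(θ₃−θ₄)].
Numerator sine = +0.57643; denominator sine = +0.93728.
Result = 0.0465·3.456·(+0.57643) / (0.1409·(+0.93728)) = +0.70139 rad/s; magnitude 0.70139 rad/s.

0.701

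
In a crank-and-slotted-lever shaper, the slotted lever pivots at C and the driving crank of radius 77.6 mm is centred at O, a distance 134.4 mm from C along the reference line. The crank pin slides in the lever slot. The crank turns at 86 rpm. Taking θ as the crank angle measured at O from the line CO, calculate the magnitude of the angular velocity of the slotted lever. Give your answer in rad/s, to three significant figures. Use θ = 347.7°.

3.28

ω = 9.006 rad/s (from 86 rpm).
Crank pin A relative to C: A = (d + r cosθ, r sinθ); lever angle φ = atan2(r sinθ, d + r cosθ).
Differentiating tanφ: φ̇ = rω(d cosθ + r)/(d² + r² + 2dr cosθ).
d² + r² + 2dr cosθ = |CA|² = 0.0444652 m²;  d cosθ + r = +0.20891 m.
|ω_lever| = |0.0776·9.006·+0.20891| / 0.0444652 = 3.2835 rad/s.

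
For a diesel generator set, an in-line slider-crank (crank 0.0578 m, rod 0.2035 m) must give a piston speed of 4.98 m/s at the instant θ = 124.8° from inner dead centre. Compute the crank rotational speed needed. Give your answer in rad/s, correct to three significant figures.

For an in-line slider-crank, |v_piston| = rω|sinθ|·[1 + r cosθ/√(L² − r² sin²θ)].
With r = 0.0578 m, L = 0.2035 m, θ = 124.8°: the bracketed kinematic factor |dx/dθ| = 0.039551 m.
ω = v/|dx/dθ| = 4.98/0.039551 = 125.91 rad/s.

126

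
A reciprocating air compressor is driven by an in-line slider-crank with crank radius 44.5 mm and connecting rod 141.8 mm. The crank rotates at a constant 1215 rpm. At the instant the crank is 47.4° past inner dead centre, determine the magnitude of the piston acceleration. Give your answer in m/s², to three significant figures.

ω = 2π·1215/60 = 127.2 rad/s
x(θ) = r cosθ + √(L² − r² sin²θ); with ω constant, a = ω²·d²x/dθ².
d²x/dθ² = −r cosθ − r²(cos2θ)/√u − r⁴ sin²2θ/(4u^{3/2}),  u = L² − r² sin²θ = 0.0190343 m².
Substituting r = 0.0445 m, L = 0.1418 m, θ = 47.4°: d²x/dθ² = -0.029291 m.
a = ω²·d²x/dθ² = (127.2)²·(-0.029291) = -474.17 m/s²;  |a| = 474.17 m/s².

474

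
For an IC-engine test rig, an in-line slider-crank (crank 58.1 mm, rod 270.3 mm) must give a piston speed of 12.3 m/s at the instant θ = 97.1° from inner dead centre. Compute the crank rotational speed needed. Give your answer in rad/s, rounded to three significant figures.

219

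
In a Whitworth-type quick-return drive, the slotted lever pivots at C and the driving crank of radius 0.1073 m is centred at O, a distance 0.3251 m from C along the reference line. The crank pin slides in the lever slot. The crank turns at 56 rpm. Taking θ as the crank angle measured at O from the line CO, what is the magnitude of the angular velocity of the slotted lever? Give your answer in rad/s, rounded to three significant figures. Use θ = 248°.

ω = 5.864 rad/s (from 56 rpm).
Crank pin A relative to C: A = (d + r cosθ, r sinθ); lever angle φ = atan2(r sinθ, d + r cosθ).
Differentiating tanφ: φ̇ = rω(d cosθ + r)/(d² + r² + 2dr cosθ).
d² + r² + 2dr cosθ = |CA|² = 0.0910683 m²;  d cosθ + r = -0.014485 m.
|ω_lever| = |0.1073·5.864·-0.014485| / 0.0910683 = 0.10008 rad/s.

0.100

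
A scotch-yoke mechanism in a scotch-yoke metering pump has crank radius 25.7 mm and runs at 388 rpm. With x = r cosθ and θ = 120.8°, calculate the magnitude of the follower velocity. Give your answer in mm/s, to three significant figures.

ω = 40.63 rad/s (from 388 rpm).
x = r cosθ ⇒ ẋ = −rω sinθ.
|v| = rω|sinθ| = 0.0257·40.63·|sin 120.8°| = 0.89695 m/s = 896.95 mm/s.

897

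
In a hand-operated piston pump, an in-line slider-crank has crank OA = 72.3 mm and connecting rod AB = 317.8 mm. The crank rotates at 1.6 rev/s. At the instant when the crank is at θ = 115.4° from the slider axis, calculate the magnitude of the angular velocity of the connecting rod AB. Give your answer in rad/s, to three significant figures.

1.00

ω = 10.05 rad/s (converted from 1.6 rev/s).
The rod makes angle φ with the slider axis where L sinφ = r sinθ; differentiating, L cosφ·φ̇ = r ω cosθ.
L cosφ = √(L² − r² sin²θ) = 0.31102 m.
|ω_rod| = r ω |cosθ| / √(L² − r² sin²θ) = 0.0723·10.05·0.42894/0.31102 = 1.0024 rad/s.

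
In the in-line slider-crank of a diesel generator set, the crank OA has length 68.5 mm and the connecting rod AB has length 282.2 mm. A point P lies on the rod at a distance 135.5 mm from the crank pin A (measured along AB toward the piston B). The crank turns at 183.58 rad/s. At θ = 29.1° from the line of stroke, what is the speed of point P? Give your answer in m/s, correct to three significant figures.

8.84

ω = 183.6 rad/s.  Crank-pin speed |V_A| = rω = 12.575 m/s, perpendicular to OA.
Rod angle: sinφ = −(r/L) sinθ ⇒ φ = -6.780°; ω_rod = −rω cosθ/√(L²−r²sin²θ) = -39.211 rad/s.
V_P = V_A + ω_rod × AP, with AP = 0.1355 m along the rod.
Components: V_Px = −rω sinθ − a·ω_rod·sinφ = -6.743 m/s;  V_Py = rω cosθ + a·ω_rod·cosφ = +5.712 m/s.
|V_P| = √(V_Px² + V_Py²) = 8.8371 m/s.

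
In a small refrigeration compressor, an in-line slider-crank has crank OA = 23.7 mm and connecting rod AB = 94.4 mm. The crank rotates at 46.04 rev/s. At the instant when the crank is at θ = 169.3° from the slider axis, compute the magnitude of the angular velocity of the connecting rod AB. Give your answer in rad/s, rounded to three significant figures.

71.4

ω = 289.3 rad/s (converted from 46.04 rev/s).
The rod makes angle φ with the slider axis where L sinφ = r sinθ; differentiating, L cosφ·φ̇ = r ω cosθ.
L cosφ = √(L² − r² sin²θ) = 0.094297 m.
|ω_rod| = r ω |cosθ| / √(L² − r² sin²θ) = 0.0237·289.3·0.98261/0.094297 = 71.441 rad/s.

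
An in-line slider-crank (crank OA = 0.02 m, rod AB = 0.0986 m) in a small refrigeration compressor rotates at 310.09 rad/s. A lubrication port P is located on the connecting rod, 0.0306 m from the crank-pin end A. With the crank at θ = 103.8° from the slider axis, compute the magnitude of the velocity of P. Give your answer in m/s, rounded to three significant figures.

ω = 310.1 rad/s.  Crank-pin speed |V_A| = rω = 6.2018 m/s, perpendicular to OA.
Rod angle: sinφ = −(r/L) sinθ ⇒ φ = -11.361°; ω_rod = −rω cosθ/√(L²−r²sin²θ) = +15.303 rad/s.
V_P = V_A + ω_rod × AP, with AP = 0.0306 m along the rod.
Components: V_Px = −rω sinθ − a·ω_rod·sinφ = -5.9305 m/s;  V_Py = rω cosθ + a·ω_rod·cosφ = -1.0202 m/s.
|V_P| = √(V_Px² + V_Py²) = 6.0177 m/s.

6.02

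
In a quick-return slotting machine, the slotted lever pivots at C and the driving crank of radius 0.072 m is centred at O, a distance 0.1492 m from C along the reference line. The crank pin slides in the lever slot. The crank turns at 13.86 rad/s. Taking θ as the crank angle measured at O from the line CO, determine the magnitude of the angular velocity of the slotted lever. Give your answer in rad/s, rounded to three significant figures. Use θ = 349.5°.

4.49

ω = 13.86 rad/s
Crank pin A relative to C: A = (d + r cosθ, r sinθ); lever angle φ = atan2(r sinθ, d + r cosθ).
Differentiating tanφ: φ̇ = rω(d cosθ + r)/(d² + r² + 2dr cosθ).
d² + r² + 2dr cosθ = |CA|² = 0.0485697 m²;  d cosθ + r = +0.2187 m.
|ω_lever| = |0.072·13.86·+0.2187| / 0.0485697 = 4.4935 rad/s.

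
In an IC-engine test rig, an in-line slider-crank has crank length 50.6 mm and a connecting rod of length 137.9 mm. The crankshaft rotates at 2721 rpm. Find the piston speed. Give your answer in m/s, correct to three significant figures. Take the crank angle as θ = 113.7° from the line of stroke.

11.1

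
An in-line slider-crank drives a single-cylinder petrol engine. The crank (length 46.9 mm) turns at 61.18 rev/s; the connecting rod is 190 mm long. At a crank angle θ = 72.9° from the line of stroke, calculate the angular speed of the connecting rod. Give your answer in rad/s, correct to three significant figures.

28.7

ω = 384.4 rad/s (converted from 61.18 rev/s).
The rod makes angle φ with the slider axis where L sinφ = r sinθ; differentiating, L cosφ·φ̇ = r ω cosθ.
L cosφ = √(L² − r² sin²θ) = 0.18464 m.
|ω_rod| = r ω |cosθ| / √(L² − r² sin²θ) = 0.0469·384.4·0.29404/0.18464 = 28.711 rad/s.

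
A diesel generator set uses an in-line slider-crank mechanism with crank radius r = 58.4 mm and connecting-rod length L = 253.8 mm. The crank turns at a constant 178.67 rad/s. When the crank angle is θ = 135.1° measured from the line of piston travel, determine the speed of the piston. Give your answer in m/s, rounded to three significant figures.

6.15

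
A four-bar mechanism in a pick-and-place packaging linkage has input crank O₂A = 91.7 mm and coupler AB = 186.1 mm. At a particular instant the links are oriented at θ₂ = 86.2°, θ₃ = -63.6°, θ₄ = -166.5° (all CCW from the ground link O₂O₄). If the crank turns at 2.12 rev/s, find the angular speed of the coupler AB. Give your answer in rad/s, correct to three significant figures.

6.43

ω₂ = 13.32 rad/s (from 2.12 rev/s).
Differentiating the loop-closure r₂e^{iθ₂}+r₃e^{iθ₃}=r₁+r₄e^{iθ₄} gives r₂ω₂e^{iθ₂}+r₃ω₃e^{iθ₃}=r₄ω₄e^{iθ₄}.
Eliminating the other unknown: ω₃ = r₂ω₂ sin(θ₄−θ₂) / [r₃ sin(θ₃−θ₄)].
Numerator sine = +0.95476; denominator sine = +0.97476.
Result = 0.0917·13.32·(+0.95476) / (0.1861·(+0.97476)) = +6.4289 rad/s; magnitude 6.4289 rad/s.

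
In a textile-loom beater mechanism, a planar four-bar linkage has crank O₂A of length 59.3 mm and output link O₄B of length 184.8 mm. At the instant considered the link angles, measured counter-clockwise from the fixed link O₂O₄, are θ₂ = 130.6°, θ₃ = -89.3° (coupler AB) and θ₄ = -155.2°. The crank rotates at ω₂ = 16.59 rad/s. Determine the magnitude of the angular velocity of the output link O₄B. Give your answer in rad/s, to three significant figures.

ω₂ = 16.59 rad/s
Differentiating the loop-closure r₂e^{iθ₂}+r₃e^{iθ₃}=r₁+r₄e^{iθ₄} gives r₂ω₂e^{iθ₂}+r₃ω₃e^{iθ₃}=r₄ω₄e^{iθ₄}.
Eliminating the other unknown: ω₄ = r₂ω₂ sin(θ₂−θ₃) / [r₄ sin(θ₄−θ₃)].
Numerator sine = -0.64145; denominator sine = -0.91283.
Result = 0.0593·16.59·(-0.64145) / (0.1848·(-0.91283)) = +3.7408 rad/s; magnitude 3.7408 rad/s.

3.74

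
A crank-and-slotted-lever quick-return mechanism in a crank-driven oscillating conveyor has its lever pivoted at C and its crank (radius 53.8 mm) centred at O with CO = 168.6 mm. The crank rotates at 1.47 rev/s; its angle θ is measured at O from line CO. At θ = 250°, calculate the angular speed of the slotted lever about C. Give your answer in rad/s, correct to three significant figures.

ω = 9.236 rad/s (from 1.47 rev/s).
Crank pin A relative to C: A = (d + r cosθ, r sinθ); lever angle φ = atan2(r sinθ, d + r cosθ).
Differentiating tanφ: φ̇ = rω(d cosθ + r)/(d² + r² + 2dr cosθ).
d² + r² + 2dr cosθ = |CA|² = 0.0251157 m²;  d cosθ + r = -0.0038646 m.
|ω_lever| = |0.0538·9.236·-0.0038646| / 0.0251157 = 0.076461 rad/s.

0.0765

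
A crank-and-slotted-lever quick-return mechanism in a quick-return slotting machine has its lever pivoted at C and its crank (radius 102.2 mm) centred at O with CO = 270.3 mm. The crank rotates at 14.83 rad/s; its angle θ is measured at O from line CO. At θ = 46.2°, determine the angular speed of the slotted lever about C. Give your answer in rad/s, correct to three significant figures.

ω = 14.83 rad/s
Crank pin A relative to C: A = (d + r cosθ, r sinθ); lever angle φ = atan2(r sinθ, d + r cosθ).
Differentiating tanφ: φ̇ = rω(d cosθ + r)/(d² + r² + 2dr cosθ).
d² + r² + 2dr cosθ = |CA|² = 0.121747 m²;  d cosθ + r = +0.28929 m.
|ω_lever| = |0.1022·14.83·+0.28929| / 0.121747 = 3.6013 rad/s.

3.60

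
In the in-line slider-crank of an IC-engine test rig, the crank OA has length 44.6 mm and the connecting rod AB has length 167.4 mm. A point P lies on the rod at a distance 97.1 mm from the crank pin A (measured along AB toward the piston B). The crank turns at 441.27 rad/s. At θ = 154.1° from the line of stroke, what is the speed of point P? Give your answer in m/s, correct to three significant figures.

10.5

ω = 441.3 rad/s.  Crank-pin speed |V_A| = rω = 19.681 m/s, perpendicular to OA.
Rod angle: sinφ = −(r/L) sinθ ⇒ φ = -6.683°; ω_rod = −rω cosθ/√(L²−r²sin²θ) = +106.48 rad/s.
V_P = V_A + ω_rod × AP, with AP = 0.0971 m along the rod.
Components: V_Px = −rω sinθ − a·ω_rod·sinφ = -7.3933 m/s;  V_Py = rω cosθ + a·ω_rod·cosφ = -7.4348 m/s.
|V_P| = √(V_Px² + V_Py²) = 10.485 m/s.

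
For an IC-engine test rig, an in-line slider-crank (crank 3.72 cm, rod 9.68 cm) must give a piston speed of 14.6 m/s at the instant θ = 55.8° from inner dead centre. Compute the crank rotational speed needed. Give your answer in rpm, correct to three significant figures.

For an in-line slider-crank, |v_piston| = rω|sinθ|·[1 + r cosθ/√(L² − r² sin²θ)].
With r = 0.0372 m, L = 0.0968 m, θ = 55.8°: the bracketed kinematic factor |dx/dθ| = 0.037777 m.
ω = v/|dx/dθ| = 14.6/0.037777 = 386.48 rad/s.
N = 60ω/(2π) = 3690.6 rpm.

3690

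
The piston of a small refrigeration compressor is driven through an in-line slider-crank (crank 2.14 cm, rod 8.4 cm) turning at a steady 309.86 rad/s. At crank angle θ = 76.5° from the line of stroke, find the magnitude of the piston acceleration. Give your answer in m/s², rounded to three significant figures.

ω = 309.9 rad/s
x(θ) = r cosθ + √(L² − r² sin²θ); with ω constant, a = ω²·d²x/dθ².
d²x/dθ² = −r cosθ − r²(cos2θ)/√u − r⁴ sin²2θ/(4u^{3/2}),  u = L² − r² sin²θ = 0.006623 m².
Substituting r = 0.0214 m, L = 0.084 m, θ = 76.5°: d²x/dθ² = -1.8172e-06 m.
a = ω²·d²x/dθ² = (309.9)²·(-1.8172e-06) = -0.17448 m/s²;  |a| = 0.17448 m/s².

0.174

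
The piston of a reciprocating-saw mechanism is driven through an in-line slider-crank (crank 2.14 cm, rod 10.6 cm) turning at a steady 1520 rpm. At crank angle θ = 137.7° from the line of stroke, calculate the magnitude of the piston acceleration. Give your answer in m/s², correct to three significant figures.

389

ω = 2π·1520/60 = 159.2 rad/s
x(θ) = r cosθ + √(L² − r² sin²θ); with ω constant, a = ω²·d²x/dθ².
d²x/dθ² = −r cosθ − r²(cos2θ)/√u − r⁴ sin²2θ/(4u^{3/2}),  u = L² − r² sin²θ = 0.0110286 m².
Substituting r = 0.0214 m, L = 0.106 m, θ = 137.7°: d²x/dθ² = +0.015373 m.
a = ω²·d²x/dθ² = (159.2)²·(+0.015373) = +389.49 m/s²;  |a| = 389.49 m/s².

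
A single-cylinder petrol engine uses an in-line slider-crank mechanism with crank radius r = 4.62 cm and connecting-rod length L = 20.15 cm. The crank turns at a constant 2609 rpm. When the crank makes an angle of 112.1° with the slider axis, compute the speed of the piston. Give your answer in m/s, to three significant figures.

ω = 2π·2609/60 = 273.2 rad/s
For an in-line slider-crank, x = r cosθ + √(L² − r² sin²θ), so v = −rω sinθ·[1 + r cosθ/√(L² − r² sin²θ)].
With r = 0.0462 m, L = 0.2015 m, θ = 112.1°: √(L² − r² sin²θ) = 0.1969 m.
v = −0.0462·273.2·0.92653·[1 + 0.0462·-0.37622/0.1969] = -10.663 m/s.
|v| = 10.663 m/s.

10.7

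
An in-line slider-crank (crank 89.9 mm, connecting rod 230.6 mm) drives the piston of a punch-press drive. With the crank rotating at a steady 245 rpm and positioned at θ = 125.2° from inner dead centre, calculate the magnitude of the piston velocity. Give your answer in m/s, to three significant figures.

ω = 2π·245/60 = 25.66 rad/s
For an in-line slider-crank, x = r cosθ + √(L² − r² sin²θ), so v = −rω sinθ·[1 + r cosθ/√(L² − r² sin²θ)].
With r = 0.0899 m, L = 0.2306 m, θ = 125.2°: √(L² − r² sin²θ) = 0.21859 m.
v = −0.0899·25.66·0.81714·[1 + 0.0899·-0.57643/0.21859] = -1.4379 m/s.
|v| = 1.4379 m/s.

1.44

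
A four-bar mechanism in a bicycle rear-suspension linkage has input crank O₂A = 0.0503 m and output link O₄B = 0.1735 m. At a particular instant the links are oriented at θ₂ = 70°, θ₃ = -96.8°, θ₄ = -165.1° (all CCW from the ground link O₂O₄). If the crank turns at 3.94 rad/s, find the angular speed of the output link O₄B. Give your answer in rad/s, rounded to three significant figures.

0.281

ω₂ = 3.94 rad/s
Differentiating the loop-closure r₂e^{iθ₂}+r₃e^{iθ₃}=r₁+r₄e^{iθ₄} gives r₂ω₂e^{iθ₂}+r₃ω₃e^{iθ₃}=r₄ω₄e^{iθ₄}.
Eliminating the other unknown: ω₄ = r₂ω₂ sin(θ₂−θ₃) / [r₄ sin(θ₄−θ₃)].
Numerator sine = +0.22835; denominator sine = -0.92913.
Result = 0.0503·3.94·(+0.22835) / (0.1735·(-0.92913)) = -0.28073 rad/s; magnitude 0.28073 rad/s.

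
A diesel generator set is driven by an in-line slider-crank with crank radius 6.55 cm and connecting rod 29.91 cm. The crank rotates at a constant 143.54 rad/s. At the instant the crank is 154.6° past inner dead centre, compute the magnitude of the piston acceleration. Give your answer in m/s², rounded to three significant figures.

ω = 143.5 rad/s
x(θ) = r cosθ + √(L² − r² sin²θ); with ω constant, a = ω²·d²x/dθ².
d²x/dθ² = −r cosθ − r²(cos2θ)/√u − r⁴ sin²2θ/(4u^{3/2}),  u = L² − r² sin²θ = 0.0886715 m².
Substituting r = 0.0655 m, L = 0.2991 m, θ = 154.6°: d²x/dθ² = +0.049958 m.
a = ω²·d²x/dθ² = (143.5)²·(+0.049958) = +1029.3 m/s²;  |a| = 1029.3 m/s².

1030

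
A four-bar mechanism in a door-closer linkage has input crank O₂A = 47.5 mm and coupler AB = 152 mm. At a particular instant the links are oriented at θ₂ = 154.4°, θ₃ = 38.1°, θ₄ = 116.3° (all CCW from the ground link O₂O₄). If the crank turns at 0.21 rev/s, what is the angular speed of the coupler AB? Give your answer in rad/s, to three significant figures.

0.260

ω₂ = 1.319 rad/s (from 0.21 rev/s).
Differentiating the loop-closure r₂e^{iθ₂}+r₃e^{iθ₃}=r₁+r₄e^{iθ₄} gives r₂ω₂e^{iθ₂}+r₃ω₃e^{iθ₃}=r₄ω₄e^{iθ₄}.
Eliminating the other unknown: ω₃ = r₂ω₂ sin(θ₄−θ₂) / [r₃ sin(θ₃−θ₄)].
Numerator sine = -0.61704; denominator sine = -0.97887.
Result = 0.0475·1.319·(-0.61704) / (0.152·(-0.97887)) = +0.25992 rad/s; magnitude 0.25992 rad/s.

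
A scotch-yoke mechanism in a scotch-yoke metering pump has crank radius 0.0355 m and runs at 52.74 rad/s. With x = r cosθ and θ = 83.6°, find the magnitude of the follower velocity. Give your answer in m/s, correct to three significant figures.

ω = 52.74 rad/s
x = r cosθ ⇒ ẋ = −rω sinθ.
|v| = rω|sinθ| = 0.0355·52.74·|sin 83.6°| = 1.8606 m/s.

1.86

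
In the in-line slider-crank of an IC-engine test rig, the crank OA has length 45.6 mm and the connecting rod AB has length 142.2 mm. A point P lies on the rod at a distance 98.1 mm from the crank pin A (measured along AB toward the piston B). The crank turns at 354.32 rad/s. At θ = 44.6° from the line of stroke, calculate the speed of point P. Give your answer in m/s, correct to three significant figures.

13.7

ω = 354.3 rad/s.  Crank-pin speed |V_A| = rω = 16.157 m/s, perpendicular to OA.
Rod angle: sinφ = −(r/L) sinθ ⇒ φ = -13.012°; ω_rod = −rω cosθ/√(L²−r²sin²θ) = -83.034 rad/s.
V_P = V_A + ω_rod × AP, with AP = 0.0981 m along the rod.
Components: V_Px = −rω sinθ − a·ω_rod·sinφ = -13.179 m/s;  V_Py = rω cosθ + a·ω_rod·cosφ = +3.5678 m/s.
|V_P| = √(V_Px² + V_Py²) = 13.653 m/s.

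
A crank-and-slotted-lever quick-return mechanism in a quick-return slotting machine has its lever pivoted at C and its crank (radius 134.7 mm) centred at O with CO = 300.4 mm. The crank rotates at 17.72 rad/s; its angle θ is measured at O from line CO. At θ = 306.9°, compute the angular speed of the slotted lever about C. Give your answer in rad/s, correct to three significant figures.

ω = 17.72 rad/s
Crank pin A relative to C: A = (d + r cosθ, r sinθ); lever angle φ = atan2(r sinθ, d + r cosθ).
Differentiating tanφ: φ̇ = rω(d cosθ + r)/(d² + r² + 2dr cosθ).
d² + r² + 2dr cosθ = |CA|² = 0.156975 m²;  d cosθ + r = +0.31507 m.
|ω_lever| = |0.1347·17.72·+0.31507| / 0.156975 = 4.7907 rad/s.

4.79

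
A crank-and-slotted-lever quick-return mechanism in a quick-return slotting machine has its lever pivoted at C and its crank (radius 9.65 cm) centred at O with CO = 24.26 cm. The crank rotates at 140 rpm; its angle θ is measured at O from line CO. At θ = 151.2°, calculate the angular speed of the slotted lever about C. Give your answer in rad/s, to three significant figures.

6.05

ω = 14.66 rad/s (from 140 rpm).
Crank pin A relative to C: A = (d + r cosθ, r sinθ); lever angle φ = atan2(r sinθ, d + r cosθ).
Differentiating tanφ: φ̇ = rω(d cosθ + r)/(d² + r² + 2dr cosθ).
d² + r² + 2dr cosθ = |CA|² = 0.0271368 m²;  d cosθ + r = -0.11609 m.
|ω_lever| = |0.0965·14.66·-0.11609| / 0.0271368 = 6.0524 rad/s.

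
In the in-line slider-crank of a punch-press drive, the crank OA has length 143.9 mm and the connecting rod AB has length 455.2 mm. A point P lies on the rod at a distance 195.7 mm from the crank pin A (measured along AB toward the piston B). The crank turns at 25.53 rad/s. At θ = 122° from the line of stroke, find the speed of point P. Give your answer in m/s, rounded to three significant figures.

ω = 25.53 rad/s.  Crank-pin speed |V_A| = rω = 3.6738 m/s, perpendicular to OA.
Rod angle: sinφ = −(r/L) sinθ ⇒ φ = -15.551°; ω_rod = −rω cosθ/√(L²−r²sin²θ) = +4.4393 rad/s.
V_P = V_A + ω_rod × AP, with AP = 0.1957 m along the rod.
Components: V_Px = −rω sinθ − a·ω_rod·sinφ = -2.8826 m/s;  V_Py = rω cosθ + a·ω_rod·cosφ = -1.1098 m/s.
|V_P| = √(V_Px² + V_Py²) = 3.0889 m/s.

3.09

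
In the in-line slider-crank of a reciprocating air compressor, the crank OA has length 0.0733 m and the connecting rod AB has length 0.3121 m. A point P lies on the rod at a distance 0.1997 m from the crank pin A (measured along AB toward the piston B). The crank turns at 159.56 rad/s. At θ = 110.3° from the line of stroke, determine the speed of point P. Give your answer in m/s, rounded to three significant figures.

ω = 159.6 rad/s.  Crank-pin speed |V_A| = rω = 11.696 m/s, perpendicular to OA.
Rod angle: sinφ = −(r/L) sinθ ⇒ φ = -12.725°; ω_rod = −rω cosθ/√(L²−r²sin²θ) = +13.329 rad/s.
V_P = V_A + ω_rod × AP, with AP = 0.1997 m along the rod.
Components: V_Px = −rω sinθ − a·ω_rod·sinφ = -10.383 m/s;  V_Py = rω cosθ + a·ω_rod·cosφ = -1.4613 m/s.
|V_P| = √(V_Px² + V_Py²) = 10.485 m/s.

10.5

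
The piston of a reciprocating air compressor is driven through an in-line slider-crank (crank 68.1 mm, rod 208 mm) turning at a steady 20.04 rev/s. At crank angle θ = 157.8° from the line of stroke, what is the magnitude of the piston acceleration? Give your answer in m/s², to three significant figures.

ω = 2π·20 = 125.9 rad/s
x(θ) = r cosθ + √(L² − r² sin²θ); with ω constant, a = ω²·d²x/dθ².
d²x/dθ² = −r cosθ − r²(cos2θ)/√u − r⁴ sin²2θ/(4u^{3/2}),  u = L² − r² sin²θ = 0.0426019 m².
Substituting r = 0.0681 m, L = 0.208 m, θ = 157.8°: d²x/dθ² = +0.046699 m.
a = ω²·d²x/dθ² = (125.9)²·(+0.046699) = +740.4 m/s²;  |a| = 740.4 m/s².

740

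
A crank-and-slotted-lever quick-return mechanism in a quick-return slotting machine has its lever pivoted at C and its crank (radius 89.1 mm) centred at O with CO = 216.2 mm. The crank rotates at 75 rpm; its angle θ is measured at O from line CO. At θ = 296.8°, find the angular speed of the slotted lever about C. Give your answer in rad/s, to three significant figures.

1.81

ω = 7.854 rad/s (from 75 rpm).
Crank pin A relative to C: A = (d + r cosθ, r sinθ); lever angle φ = atan2(r sinθ, d + r cosθ).
Differentiating tanφ: φ̇ = rω(d cosθ + r)/(d² + r² + 2dr cosθ).
d² + r² + 2dr cosθ = |CA|² = 0.0720521 m²;  d cosθ + r = +0.18658 m.
|ω_lever| = |0.0891·7.854·+0.18658| / 0.0720521 = 1.8121 rad/s.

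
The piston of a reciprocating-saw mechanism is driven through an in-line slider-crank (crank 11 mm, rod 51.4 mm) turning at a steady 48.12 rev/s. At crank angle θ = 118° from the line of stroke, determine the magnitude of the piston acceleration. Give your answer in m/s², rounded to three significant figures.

593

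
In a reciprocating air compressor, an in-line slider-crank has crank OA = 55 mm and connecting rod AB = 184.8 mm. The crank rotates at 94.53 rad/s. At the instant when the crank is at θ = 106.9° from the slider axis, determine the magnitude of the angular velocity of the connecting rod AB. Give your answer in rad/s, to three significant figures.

ω = 94.53 rad/s
The rod makes angle φ with the slider axis where L sinφ = r sinθ; differentiating, L cosφ·φ̇ = r ω cosθ.
L cosφ = √(L² − r² sin²θ) = 0.17715 m.
|ω_rod| = r ω |cosθ| / √(L² − r² sin²θ) = 0.055·94.53·0.29070/0.17715 = 8.5318 rad/s.

8.53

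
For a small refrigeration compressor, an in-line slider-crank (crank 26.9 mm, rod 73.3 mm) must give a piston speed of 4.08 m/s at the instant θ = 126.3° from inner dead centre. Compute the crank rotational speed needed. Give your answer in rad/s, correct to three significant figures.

For an in-line slider-crank, |v_piston| = rω|sinθ|·[1 + r cosθ/√(L² − r² sin²θ)].
With r = 0.0269 m, L = 0.0733 m, θ = 126.3°: the bracketed kinematic factor |dx/dθ| = 0.016749 m.
ω = v/|dx/dθ| = 4.08/0.016749 = 243.6 rad/s.

244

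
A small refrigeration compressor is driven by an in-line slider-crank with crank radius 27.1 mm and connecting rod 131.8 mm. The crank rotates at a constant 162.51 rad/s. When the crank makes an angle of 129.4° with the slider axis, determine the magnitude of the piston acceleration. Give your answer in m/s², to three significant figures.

ω = 162.5 rad/s
x(θ) = r cosθ + √(L² − r² sin²θ); with ω constant, a = ω²·d²x/dθ².
d²x/dθ² = −r cosθ − r²(cos2θ)/√u − r⁴ sin²2θ/(4u^{3/2}),  u = L² − r² sin²θ = 0.0169327 m².
Substituting r = 0.0271 m, L = 0.1318 m, θ = 129.4°: d²x/dθ² = +0.018239 m.
a = ω²·d²x/dθ² = (162.5)²·(+0.018239) = +481.67 m/s²;  |a| = 481.67 m/s².

482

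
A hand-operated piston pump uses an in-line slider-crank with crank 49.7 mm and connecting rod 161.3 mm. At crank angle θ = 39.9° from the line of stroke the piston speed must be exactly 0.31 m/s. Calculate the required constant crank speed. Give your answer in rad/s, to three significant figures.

For an in-line slider-crank, |v_piston| = rω|sinθ|·[1 + r cosθ/√(L² − r² sin²θ)].
With r = 0.0497 m, L = 0.1613 m, θ = 39.9°: the bracketed kinematic factor |dx/dθ| = 0.039567 m.
ω = v/|dx/dθ| = 0.31/0.039567 = 7.8347 rad/s.

7.83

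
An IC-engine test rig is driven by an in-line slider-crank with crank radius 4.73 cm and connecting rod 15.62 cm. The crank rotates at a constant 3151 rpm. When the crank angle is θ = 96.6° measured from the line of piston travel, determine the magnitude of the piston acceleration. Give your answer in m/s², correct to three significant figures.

2180

ω = 2π·3151/60 = 330 rad/s
x(θ) = r cosθ + √(L² − r² sin²θ); with ω constant, a = ω²·d²x/dθ².
d²x/dθ² = −r cosθ − r²(cos2θ)/√u − r⁴ sin²2θ/(4u^{3/2}),  u = L² − r² sin²θ = 0.0221907 m².
Substituting r = 0.0473 m, L = 0.1562 m, θ = 96.6°: d²x/dθ² = +0.020039 m.
a = ω²·d²x/dθ² = (330)²·(+0.020039) = +2181.9 m/s²;  |a| = 2181.9 m/s².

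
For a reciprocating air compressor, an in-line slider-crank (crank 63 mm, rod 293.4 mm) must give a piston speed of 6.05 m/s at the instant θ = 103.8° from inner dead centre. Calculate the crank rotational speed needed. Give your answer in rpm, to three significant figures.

996

For an in-line slider-crank, |v_piston| = rω|sinθ|·[1 + r cosθ/√(L² − r² sin²θ)].
With r = 0.063 m, L = 0.2934 m, θ = 103.8°: the bracketed kinematic factor |dx/dθ| = 0.057977 m.
ω = v/|dx/dθ| = 6.05/0.057977 = 104.35 rad/s.
N = 60ω/(2π) = 996.48 rpm.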